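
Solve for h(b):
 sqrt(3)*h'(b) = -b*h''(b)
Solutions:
 h(b) = C1 + C2*b^(1 - sqrt(3))


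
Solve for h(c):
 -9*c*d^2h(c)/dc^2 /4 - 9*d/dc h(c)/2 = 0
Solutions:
 h(c) = C1 + C2/c


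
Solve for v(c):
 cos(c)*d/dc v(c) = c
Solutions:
 v(c) = C1 + Integral(c/cos(c), c)


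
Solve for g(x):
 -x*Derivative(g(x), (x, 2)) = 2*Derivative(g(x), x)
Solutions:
 g(x) = C1 + C2/x


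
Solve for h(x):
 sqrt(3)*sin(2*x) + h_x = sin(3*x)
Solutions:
 h(x) = C1 + sqrt(3)*cos(2*x)/2 - cos(3*x)/3


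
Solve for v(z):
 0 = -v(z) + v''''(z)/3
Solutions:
 v(z) = C1*exp(-3^(1/4)*z) + C2*exp(3^(1/4)*z) + C3*sin(3^(1/4)*z) + C4*cos(3^(1/4)*z)


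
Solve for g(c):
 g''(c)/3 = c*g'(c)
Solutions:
 g(c) = C1 + C2*erfi(sqrt(6)*c/2)


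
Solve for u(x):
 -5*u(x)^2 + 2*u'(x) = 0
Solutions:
 u(x) = -2/(C1 + 5*x)


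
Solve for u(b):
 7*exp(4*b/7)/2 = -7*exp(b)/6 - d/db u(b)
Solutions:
 u(b) = C1 - 49*exp(4*b/7)/8 - 7*exp(b)/6


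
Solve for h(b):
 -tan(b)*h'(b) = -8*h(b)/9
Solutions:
 h(b) = C1*sin(b)^(8/9)


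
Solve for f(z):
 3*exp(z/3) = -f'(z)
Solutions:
 f(z) = C1 - 9*exp(z/3)


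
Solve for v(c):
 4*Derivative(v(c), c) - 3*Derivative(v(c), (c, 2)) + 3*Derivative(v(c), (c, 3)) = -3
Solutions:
 v(c) = C1 - 3*c/4 + (C2*sin(sqrt(39)*c/6) + C3*cos(sqrt(39)*c/6))*exp(c/2)


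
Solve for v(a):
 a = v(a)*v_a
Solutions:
 v(a) = -sqrt(C1 + a^2)
 v(a) = sqrt(C1 + a^2)


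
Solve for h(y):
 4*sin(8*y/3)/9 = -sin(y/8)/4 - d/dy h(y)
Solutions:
 h(y) = C1 + 2*cos(y/8) + cos(8*y/3)/6


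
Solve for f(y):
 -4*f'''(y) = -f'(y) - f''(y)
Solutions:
 f(y) = C1 + C2*exp(y*(1 - sqrt(17))/8) + C3*exp(y*(1 + sqrt(17))/8)


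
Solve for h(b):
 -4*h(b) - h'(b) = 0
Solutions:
 h(b) = C1*exp(-4*b)


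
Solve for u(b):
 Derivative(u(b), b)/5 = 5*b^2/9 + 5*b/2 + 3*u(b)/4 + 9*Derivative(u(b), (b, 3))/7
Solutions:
 u(b) = C1*exp(105^(1/3)*b*(4*105^(1/3)/(sqrt(4093905) + 2025)^(1/3) + (sqrt(4093905) + 2025)^(1/3))/180)*sin(3^(1/6)*35^(1/3)*b*(-3^(2/3)*(sqrt(4093905) + 2025)^(1/3) + 12*35^(1/3)/(sqrt(4093905) + 2025)^(1/3))/180) + C2*exp(105^(1/3)*b*(4*105^(1/3)/(sqrt(4093905) + 2025)^(1/3) + (sqrt(4093905) + 2025)^(1/3))/180)*cos(3^(1/6)*35^(1/3)*b*(-3^(2/3)*(sqrt(4093905) + 2025)^(1/3) + 12*35^(1/3)/(sqrt(4093905) + 2025)^(1/3))/180) + C3*exp(-105^(1/3)*b*(4*105^(1/3)/(sqrt(4093905) + 2025)^(1/3) + (sqrt(4093905) + 2025)^(1/3))/90) - 20*b^2/27 - 302*b/81 - 1208/1215


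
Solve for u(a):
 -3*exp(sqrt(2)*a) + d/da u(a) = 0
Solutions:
 u(a) = C1 + 3*sqrt(2)*exp(sqrt(2)*a)/2


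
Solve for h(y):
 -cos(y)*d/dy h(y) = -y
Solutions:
 h(y) = C1 + Integral(y/cos(y), y)


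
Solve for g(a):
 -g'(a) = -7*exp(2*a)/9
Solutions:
 g(a) = C1 + 7*exp(2*a)/18


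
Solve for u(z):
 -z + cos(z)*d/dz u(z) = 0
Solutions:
 u(z) = C1 + Integral(z/cos(z), z)


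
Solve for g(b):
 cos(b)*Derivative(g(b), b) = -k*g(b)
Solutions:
 g(b) = C1*exp(k*(log(sin(b) - 1) - log(sin(b) + 1))/2)


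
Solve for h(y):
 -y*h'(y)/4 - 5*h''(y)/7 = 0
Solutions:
 h(y) = C1 + C2*erf(sqrt(70)*y/20)


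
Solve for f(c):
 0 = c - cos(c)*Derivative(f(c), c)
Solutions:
 f(c) = C1 + Integral(c/cos(c), c)


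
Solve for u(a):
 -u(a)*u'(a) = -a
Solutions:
 u(a) = -sqrt(C1 + a^2)
 u(a) = sqrt(C1 + a^2)


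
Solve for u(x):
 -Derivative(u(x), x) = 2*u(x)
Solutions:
 u(x) = C1*exp(-2*x)


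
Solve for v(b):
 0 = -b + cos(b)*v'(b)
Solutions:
 v(b) = C1 + Integral(b/cos(b), b)


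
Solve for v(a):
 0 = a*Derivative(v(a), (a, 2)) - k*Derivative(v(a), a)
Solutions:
 v(a) = C1 + a^(re(k) + 1)*(C2*sin(log(a)*Abs(im(k))) + C3*cos(log(a)*im(k)))


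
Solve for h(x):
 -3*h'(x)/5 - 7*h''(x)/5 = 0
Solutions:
 h(x) = C1 + C2*exp(-3*x/7)


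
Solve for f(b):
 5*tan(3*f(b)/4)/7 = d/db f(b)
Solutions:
 f(b) = -4*asin(C1*exp(15*b/28))/3 + 4*pi/3
 f(b) = 4*asin(C1*exp(15*b/28))/3


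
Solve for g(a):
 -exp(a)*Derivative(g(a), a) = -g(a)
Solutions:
 g(a) = C1*exp(-exp(-a))


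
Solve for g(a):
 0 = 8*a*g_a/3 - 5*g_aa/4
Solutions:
 g(a) = C1 + C2*erfi(4*sqrt(15)*a/15)


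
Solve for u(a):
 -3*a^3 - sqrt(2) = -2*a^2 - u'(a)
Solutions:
 u(a) = C1 + 3*a^4/4 - 2*a^3/3 + sqrt(2)*a


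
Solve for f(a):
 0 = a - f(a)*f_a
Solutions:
 f(a) = -sqrt(C1 + a^2)
 f(a) = sqrt(C1 + a^2)


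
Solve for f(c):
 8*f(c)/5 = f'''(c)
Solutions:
 f(c) = C3*exp(2*5^(2/3)*c/5) + (C1*sin(sqrt(3)*5^(2/3)*c/5) + C2*cos(sqrt(3)*5^(2/3)*c/5))*exp(-5^(2/3)*c/5)


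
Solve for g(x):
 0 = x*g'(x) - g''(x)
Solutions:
 g(x) = C1 + C2*erfi(sqrt(2)*x/2)


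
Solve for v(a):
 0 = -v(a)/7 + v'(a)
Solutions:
 v(a) = C1*exp(a/7)


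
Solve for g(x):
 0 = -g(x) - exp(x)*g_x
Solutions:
 g(x) = C1*exp(exp(-x))


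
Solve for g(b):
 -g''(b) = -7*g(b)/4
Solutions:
 g(b) = C1*exp(-sqrt(7)*b/2) + C2*exp(sqrt(7)*b/2)


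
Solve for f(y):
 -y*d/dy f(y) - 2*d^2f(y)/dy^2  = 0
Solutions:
 f(y) = C1 + C2*erf(y/2)


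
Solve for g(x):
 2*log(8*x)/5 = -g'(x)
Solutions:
 g(x) = C1 - 2*x*log(x)/5 - 6*x*log(2)/5 + 2*x/5


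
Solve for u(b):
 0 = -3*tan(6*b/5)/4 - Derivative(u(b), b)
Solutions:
 u(b) = C1 + 5*log(cos(6*b/5))/8


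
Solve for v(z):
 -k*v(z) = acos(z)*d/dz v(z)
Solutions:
 v(z) = C1*exp(-k*Integral(1/acos(z), z))


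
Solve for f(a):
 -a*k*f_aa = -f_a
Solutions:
 f(a) = C1 + a^(((re(k) + 1)*re(k) + im(k)^2)/(re(k)^2 + im(k)^2))*(C2*sin(log(a)*Abs(im(k))/(re(k)^2 + im(k)^2)) + C3*cos(log(a)*im(k)/(re(k)^2 + im(k)^2)))


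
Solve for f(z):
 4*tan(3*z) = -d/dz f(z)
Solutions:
 f(z) = C1 + 4*log(cos(3*z))/3


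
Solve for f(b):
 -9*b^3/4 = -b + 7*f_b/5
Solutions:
 f(b) = C1 - 45*b^4/112 + 5*b^2/14


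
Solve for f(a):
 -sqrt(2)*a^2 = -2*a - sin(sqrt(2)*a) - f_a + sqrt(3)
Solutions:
 f(a) = C1 + sqrt(2)*a^3/3 - a^2 + sqrt(3)*a + sqrt(2)*cos(sqrt(2)*a)/2


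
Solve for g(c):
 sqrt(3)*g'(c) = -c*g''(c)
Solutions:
 g(c) = C1 + C2*c^(1 - sqrt(3))


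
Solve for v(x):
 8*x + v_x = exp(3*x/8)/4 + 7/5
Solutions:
 v(x) = C1 - 4*x^2 + 7*x/5 + 2*exp(3*x/8)/3


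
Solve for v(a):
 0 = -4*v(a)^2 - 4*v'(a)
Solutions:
 v(a) = 1/(C1 + a)


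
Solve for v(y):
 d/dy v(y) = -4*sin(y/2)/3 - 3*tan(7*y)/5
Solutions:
 v(y) = C1 + 3*log(cos(7*y))/35 + 8*cos(y/2)/3


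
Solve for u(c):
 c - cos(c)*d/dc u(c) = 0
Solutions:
 u(c) = C1 + Integral(c/cos(c), c)


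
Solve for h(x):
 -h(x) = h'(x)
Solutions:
 h(x) = C1*exp(-x)


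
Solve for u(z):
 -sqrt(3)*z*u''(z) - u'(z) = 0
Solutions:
 u(z) = C1 + C2*z^(1 - sqrt(3)/3)


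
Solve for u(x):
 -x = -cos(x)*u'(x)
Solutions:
 u(x) = C1 + Integral(x/cos(x), x)


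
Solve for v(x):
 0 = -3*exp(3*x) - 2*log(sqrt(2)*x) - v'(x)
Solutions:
 v(x) = C1 - 2*x*log(x) + x*(2 - log(2)) - exp(3*x)


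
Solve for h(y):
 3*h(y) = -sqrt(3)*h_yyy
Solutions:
 h(y) = C3*exp(-3^(1/6)*y) + (C1*sin(3^(2/3)*y/2) + C2*cos(3^(2/3)*y/2))*exp(3^(1/6)*y/2)


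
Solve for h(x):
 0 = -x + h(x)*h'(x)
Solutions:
 h(x) = -sqrt(C1 + x^2)
 h(x) = sqrt(C1 + x^2)


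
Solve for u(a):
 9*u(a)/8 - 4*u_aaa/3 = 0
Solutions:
 u(a) = C3*exp(3*2^(1/3)*a/4) + (C1*sin(3*2^(1/3)*sqrt(3)*a/8) + C2*cos(3*2^(1/3)*sqrt(3)*a/8))*exp(-3*2^(1/3)*a/8)


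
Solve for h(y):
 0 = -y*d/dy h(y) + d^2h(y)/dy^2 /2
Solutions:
 h(y) = C1 + C2*erfi(y)


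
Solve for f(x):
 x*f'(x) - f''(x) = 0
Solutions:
 f(x) = C1 + C2*erfi(sqrt(2)*x/2)


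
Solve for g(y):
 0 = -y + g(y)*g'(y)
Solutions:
 g(y) = -sqrt(C1 + y^2)
 g(y) = sqrt(C1 + y^2)


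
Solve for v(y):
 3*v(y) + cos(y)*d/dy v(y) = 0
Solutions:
 v(y) = C1*(sin(y) - 1)^(3/2)/(sin(y) + 1)^(3/2)


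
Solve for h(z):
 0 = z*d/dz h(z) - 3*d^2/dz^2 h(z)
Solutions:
 h(z) = C1 + C2*erfi(sqrt(6)*z/6)


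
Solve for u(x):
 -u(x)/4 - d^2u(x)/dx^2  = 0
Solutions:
 u(x) = C1*sin(x/2) + C2*cos(x/2)


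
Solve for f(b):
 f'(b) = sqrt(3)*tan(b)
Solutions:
 f(b) = C1 - sqrt(3)*log(cos(b))


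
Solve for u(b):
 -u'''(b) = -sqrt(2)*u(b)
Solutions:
 u(b) = C3*exp(2^(1/6)*b) + (C1*sin(2^(1/6)*sqrt(3)*b/2) + C2*cos(2^(1/6)*sqrt(3)*b/2))*exp(-2^(1/6)*b/2)


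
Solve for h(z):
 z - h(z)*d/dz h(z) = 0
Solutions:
 h(z) = -sqrt(C1 + z^2)
 h(z) = sqrt(C1 + z^2)


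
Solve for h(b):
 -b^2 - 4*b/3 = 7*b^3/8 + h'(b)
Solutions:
 h(b) = C1 - 7*b^4/32 - b^3/3 - 2*b^2/3


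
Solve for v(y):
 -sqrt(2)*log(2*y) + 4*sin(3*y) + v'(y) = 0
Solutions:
 v(y) = C1 + sqrt(2)*y*(log(y) - 1) + sqrt(2)*y*log(2) + 4*cos(3*y)/3


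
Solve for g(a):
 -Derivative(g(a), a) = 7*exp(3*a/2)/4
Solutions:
 g(a) = C1 - 7*exp(3*a/2)/6


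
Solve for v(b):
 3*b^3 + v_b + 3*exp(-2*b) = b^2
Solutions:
 v(b) = C1 - 3*b^4/4 + b^3/3 + 3*exp(-2*b)/2


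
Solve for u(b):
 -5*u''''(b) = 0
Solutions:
 u(b) = C1 + C2*b + C3*b^2 + C4*b^3


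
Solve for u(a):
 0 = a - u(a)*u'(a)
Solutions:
 u(a) = -sqrt(C1 + a^2)
 u(a) = sqrt(C1 + a^2)


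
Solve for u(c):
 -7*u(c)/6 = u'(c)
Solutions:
 u(c) = C1*exp(-7*c/6)


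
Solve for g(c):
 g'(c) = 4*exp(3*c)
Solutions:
 g(c) = C1 + 4*exp(3*c)/3


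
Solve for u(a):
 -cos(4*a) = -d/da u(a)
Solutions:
 u(a) = C1 + sin(4*a)/4


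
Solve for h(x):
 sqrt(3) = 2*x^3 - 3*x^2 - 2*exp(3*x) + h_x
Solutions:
 h(x) = C1 - x^4/2 + x^3 + sqrt(3)*x + 2*exp(3*x)/3


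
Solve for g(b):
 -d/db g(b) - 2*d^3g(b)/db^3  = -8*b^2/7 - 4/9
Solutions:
 g(b) = C1 + C2*sin(sqrt(2)*b/2) + C3*cos(sqrt(2)*b/2) + 8*b^3/21 - 260*b/63


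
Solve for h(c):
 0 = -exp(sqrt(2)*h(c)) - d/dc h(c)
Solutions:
 h(c) = sqrt(2)*(2*log(1/(C1 + c)) - log(2))/4


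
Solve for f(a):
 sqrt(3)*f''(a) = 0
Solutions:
 f(a) = C1 + C2*a


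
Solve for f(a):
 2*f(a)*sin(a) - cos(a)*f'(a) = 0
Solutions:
 f(a) = C1/cos(a)^2


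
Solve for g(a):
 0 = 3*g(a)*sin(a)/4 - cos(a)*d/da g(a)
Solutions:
 g(a) = C1/cos(a)^(3/4)


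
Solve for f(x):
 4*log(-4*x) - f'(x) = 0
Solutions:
 f(x) = C1 + 4*x*log(-x) + 4*x*(-1 + 2*log(2))


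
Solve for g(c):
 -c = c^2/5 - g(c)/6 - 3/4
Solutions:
 g(c) = 6*c^2/5 + 6*c - 9/2


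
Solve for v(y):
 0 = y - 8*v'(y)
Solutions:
 v(y) = C1 + y^2/16


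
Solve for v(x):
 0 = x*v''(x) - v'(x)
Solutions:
 v(x) = C1 + C2*x^2


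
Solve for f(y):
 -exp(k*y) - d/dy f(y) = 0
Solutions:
 f(y) = C1 - exp(k*y)/k


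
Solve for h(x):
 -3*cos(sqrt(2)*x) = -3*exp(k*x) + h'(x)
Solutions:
 h(x) = C1 - 3*sqrt(2)*sin(sqrt(2)*x)/2 + 3*exp(k*x)/k


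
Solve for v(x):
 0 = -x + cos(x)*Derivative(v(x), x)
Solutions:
 v(x) = C1 + Integral(x/cos(x), x)


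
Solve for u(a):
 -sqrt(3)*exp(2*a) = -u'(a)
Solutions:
 u(a) = C1 + sqrt(3)*exp(2*a)/2


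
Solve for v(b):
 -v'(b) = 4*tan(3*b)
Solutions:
 v(b) = C1 + 4*log(cos(3*b))/3


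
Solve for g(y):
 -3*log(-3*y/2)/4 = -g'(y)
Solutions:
 g(y) = C1 + 3*y*log(-y)/4 + 3*y*(-1 - log(2) + log(3))/4


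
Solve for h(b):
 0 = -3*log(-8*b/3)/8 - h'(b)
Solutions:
 h(b) = C1 - 3*b*log(-b)/8 + 3*b*(-3*log(2) + 1 + log(3))/8


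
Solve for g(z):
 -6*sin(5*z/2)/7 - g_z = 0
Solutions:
 g(z) = C1 + 12*cos(5*z/2)/35


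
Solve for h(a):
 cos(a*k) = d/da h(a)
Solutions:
 h(a) = C1 + sin(a*k)/k


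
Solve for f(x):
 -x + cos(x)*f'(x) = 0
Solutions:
 f(x) = C1 + Integral(x/cos(x), x)


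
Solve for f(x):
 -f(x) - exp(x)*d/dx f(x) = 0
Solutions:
 f(x) = C1*exp(exp(-x))


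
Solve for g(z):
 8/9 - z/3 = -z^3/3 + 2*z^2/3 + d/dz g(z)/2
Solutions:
 g(z) = C1 + z^4/6 - 4*z^3/9 - z^2/3 + 16*z/9


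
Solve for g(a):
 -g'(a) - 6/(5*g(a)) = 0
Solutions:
 g(a) = -sqrt(C1 - 60*a)/5
 g(a) = sqrt(C1 - 60*a)/5


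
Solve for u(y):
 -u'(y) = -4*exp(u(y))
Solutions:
 u(y) = log(-1/(C1 + 4*y))


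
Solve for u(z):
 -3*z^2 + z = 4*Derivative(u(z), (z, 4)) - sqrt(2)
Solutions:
 u(z) = C1 + C2*z + C3*z^2 + C4*z^3 - z^6/480 + z^5/480 + sqrt(2)*z^4/96


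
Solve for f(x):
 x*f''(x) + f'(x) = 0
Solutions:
 f(x) = C1 + C2*log(x)


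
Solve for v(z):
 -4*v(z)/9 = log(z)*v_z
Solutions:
 v(z) = C1*exp(-4*li(z)/9)


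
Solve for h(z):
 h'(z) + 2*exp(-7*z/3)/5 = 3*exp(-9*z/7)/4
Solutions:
 h(z) = C1 + 6*exp(-7*z/3)/35 - 7*exp(-9*z/7)/12


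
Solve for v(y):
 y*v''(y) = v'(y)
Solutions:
 v(y) = C1 + C2*y^2


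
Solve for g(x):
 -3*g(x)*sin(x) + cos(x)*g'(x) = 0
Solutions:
 g(x) = C1/cos(x)^3


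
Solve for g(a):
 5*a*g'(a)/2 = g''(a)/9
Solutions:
 g(a) = C1 + C2*erfi(3*sqrt(5)*a/2)


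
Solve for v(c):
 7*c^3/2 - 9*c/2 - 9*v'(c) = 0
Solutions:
 v(c) = C1 + 7*c^4/72 - c^2/4


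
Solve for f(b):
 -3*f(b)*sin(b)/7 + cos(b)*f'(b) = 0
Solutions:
 f(b) = C1/cos(b)^(3/7)


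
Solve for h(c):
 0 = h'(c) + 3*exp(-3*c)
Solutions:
 h(c) = C1 + exp(-3*c)


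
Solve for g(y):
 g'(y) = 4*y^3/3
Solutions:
 g(y) = C1 + y^4/3


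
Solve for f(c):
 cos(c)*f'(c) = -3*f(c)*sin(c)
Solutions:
 f(c) = C1*cos(c)^3


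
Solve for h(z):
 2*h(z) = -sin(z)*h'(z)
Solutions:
 h(z) = C1*(cos(z) + 1)/(cos(z) - 1)


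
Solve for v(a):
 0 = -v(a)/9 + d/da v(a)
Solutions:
 v(a) = C1*exp(a/9)


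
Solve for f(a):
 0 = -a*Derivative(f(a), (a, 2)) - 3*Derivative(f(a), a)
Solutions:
 f(a) = C1 + C2/a^2


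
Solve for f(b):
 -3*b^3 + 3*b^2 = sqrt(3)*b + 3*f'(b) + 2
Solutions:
 f(b) = C1 - b^4/4 + b^3/3 - sqrt(3)*b^2/6 - 2*b/3


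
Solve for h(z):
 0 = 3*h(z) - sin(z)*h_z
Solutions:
 h(z) = C1*(cos(z) - 1)^(3/2)/(cos(z) + 1)^(3/2)


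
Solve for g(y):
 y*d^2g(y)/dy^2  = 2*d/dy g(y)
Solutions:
 g(y) = C1 + C2*y^3


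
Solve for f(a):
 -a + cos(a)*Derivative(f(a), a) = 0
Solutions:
 f(a) = C1 + Integral(a/cos(a), a)


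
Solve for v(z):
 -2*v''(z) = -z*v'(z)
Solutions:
 v(z) = C1 + C2*erfi(z/2)


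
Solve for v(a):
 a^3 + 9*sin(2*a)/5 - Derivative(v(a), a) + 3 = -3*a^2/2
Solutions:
 v(a) = C1 + a^4/4 + a^3/2 + 3*a - 9*cos(2*a)/10


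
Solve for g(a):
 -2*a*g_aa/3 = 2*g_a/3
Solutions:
 g(a) = C1 + C2*log(a)


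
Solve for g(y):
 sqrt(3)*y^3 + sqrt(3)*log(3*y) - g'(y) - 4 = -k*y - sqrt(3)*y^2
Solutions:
 g(y) = C1 + k*y^2/2 + sqrt(3)*y^4/4 + sqrt(3)*y^3/3 + sqrt(3)*y*log(y) - 4*y - sqrt(3)*y + sqrt(3)*y*log(3)


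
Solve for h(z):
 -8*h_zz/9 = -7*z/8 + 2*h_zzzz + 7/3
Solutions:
 h(z) = C1 + C2*z + C3*sin(2*z/3) + C4*cos(2*z/3) + 21*z^3/128 - 21*z^2/16


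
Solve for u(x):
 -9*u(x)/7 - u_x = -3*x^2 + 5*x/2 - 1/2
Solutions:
 u(x) = C1*exp(-9*x/7) + 7*x^2/3 - 301*x/54 + 1148/243


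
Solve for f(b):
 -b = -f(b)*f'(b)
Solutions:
 f(b) = -sqrt(C1 + b^2)
 f(b) = sqrt(C1 + b^2)


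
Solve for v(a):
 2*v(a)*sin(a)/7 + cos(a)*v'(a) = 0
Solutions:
 v(a) = C1*cos(a)^(2/7)


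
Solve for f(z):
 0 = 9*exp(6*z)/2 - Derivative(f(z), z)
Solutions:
 f(z) = C1 + 3*exp(6*z)/4


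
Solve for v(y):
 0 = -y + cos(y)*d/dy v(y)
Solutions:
 v(y) = C1 + Integral(y/cos(y), y)


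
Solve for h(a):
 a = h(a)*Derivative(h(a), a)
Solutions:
 h(a) = -sqrt(C1 + a^2)
 h(a) = sqrt(C1 + a^2)


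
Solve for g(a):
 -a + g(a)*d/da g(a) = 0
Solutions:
 g(a) = -sqrt(C1 + a^2)
 g(a) = sqrt(C1 + a^2)


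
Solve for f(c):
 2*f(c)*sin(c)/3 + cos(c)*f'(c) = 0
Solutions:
 f(c) = C1*cos(c)^(2/3)


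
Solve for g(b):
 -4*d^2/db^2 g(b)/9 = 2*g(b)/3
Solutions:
 g(b) = C1*sin(sqrt(6)*b/2) + C2*cos(sqrt(6)*b/2)


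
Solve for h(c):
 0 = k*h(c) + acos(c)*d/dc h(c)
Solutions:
 h(c) = C1*exp(-k*Integral(1/acos(c), c))


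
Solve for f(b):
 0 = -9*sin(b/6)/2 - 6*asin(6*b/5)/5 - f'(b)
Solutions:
 f(b) = C1 - 6*b*asin(6*b/5)/5 - sqrt(25 - 36*b^2)/5 + 27*cos(b/6)


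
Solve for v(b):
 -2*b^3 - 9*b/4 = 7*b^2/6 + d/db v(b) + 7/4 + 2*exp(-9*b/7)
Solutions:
 v(b) = C1 - b^4/2 - 7*b^3/18 - 9*b^2/8 - 7*b/4 + 14*exp(-9*b/7)/9


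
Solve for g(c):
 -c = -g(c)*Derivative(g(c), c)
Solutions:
 g(c) = -sqrt(C1 + c^2)
 g(c) = sqrt(C1 + c^2)


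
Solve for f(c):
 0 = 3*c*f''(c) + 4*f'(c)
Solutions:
 f(c) = C1 + C2/c^(1/3)


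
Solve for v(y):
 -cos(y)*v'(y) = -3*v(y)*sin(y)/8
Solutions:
 v(y) = C1/cos(y)^(3/8)


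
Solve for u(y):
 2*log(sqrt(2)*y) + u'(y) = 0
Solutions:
 u(y) = C1 - 2*y*log(y) - y*log(2) + 2*y


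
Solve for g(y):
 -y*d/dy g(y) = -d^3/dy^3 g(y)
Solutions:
 g(y) = C1 + Integral(C2*airyai(y) + C3*airybi(y), y)


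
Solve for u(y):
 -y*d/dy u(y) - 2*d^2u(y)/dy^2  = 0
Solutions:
 u(y) = C1 + C2*erf(y/2)


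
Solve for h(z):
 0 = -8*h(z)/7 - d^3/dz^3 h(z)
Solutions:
 h(z) = C3*exp(-2*7^(2/3)*z/7) + (C1*sin(sqrt(3)*7^(2/3)*z/7) + C2*cos(sqrt(3)*7^(2/3)*z/7))*exp(7^(2/3)*z/7)


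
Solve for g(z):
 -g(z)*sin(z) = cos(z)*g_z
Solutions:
 g(z) = C1*cos(z)


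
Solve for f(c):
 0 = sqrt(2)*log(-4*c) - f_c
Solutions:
 f(c) = C1 + sqrt(2)*c*log(-c) + sqrt(2)*c*(-1 + 2*log(2))


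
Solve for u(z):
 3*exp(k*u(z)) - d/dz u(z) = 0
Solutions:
 u(z) = Piecewise((log(-1/(C1*k + 3*k*z))/k, Ne(k, 0)), (nan, True))
 u(z) = Piecewise((C1 + 3*z, Eq(k, 0)), (nan, True))


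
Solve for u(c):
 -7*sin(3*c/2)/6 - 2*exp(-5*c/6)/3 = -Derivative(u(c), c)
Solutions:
 u(c) = C1 - 7*cos(3*c/2)/9 - 4*exp(-5*c/6)/5


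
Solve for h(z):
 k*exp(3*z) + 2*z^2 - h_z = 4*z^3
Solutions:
 h(z) = C1 + k*exp(3*z)/3 - z^4 + 2*z^3/3


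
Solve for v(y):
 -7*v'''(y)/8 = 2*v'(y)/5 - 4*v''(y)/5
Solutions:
 v(y) = C1 + (C2*sin(4*sqrt(19)*y/35) + C3*cos(4*sqrt(19)*y/35))*exp(16*y/35)


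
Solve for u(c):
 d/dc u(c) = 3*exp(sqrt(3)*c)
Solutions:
 u(c) = C1 + sqrt(3)*exp(sqrt(3)*c)


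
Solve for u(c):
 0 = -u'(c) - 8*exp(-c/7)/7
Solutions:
 u(c) = C1 + 8*exp(-c/7)


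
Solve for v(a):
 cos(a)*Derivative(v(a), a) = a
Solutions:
 v(a) = C1 + Integral(a/cos(a), a)


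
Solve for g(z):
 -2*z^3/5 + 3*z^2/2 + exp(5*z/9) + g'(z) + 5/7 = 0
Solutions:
 g(z) = C1 + z^4/10 - z^3/2 - 5*z/7 - 9*exp(5*z/9)/5


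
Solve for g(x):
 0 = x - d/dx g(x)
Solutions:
 g(x) = C1 + x^2/2


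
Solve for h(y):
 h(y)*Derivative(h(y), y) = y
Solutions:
 h(y) = -sqrt(C1 + y^2)
 h(y) = sqrt(C1 + y^2)


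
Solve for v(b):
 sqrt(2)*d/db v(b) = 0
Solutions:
 v(b) = C1


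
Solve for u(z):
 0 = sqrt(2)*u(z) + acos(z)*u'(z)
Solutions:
 u(z) = C1*exp(-sqrt(2)*Integral(1/acos(z), z))


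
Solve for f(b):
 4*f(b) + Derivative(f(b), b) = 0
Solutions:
 f(b) = C1*exp(-4*b)


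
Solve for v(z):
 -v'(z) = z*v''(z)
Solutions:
 v(z) = C1 + C2*log(z)


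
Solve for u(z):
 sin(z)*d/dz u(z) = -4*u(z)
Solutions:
 u(z) = C1*(cos(z)^2 + 2*cos(z) + 1)/(cos(z)^2 - 2*cos(z) + 1)


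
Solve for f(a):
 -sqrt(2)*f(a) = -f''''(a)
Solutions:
 f(a) = C1*exp(-2^(1/8)*a) + C2*exp(2^(1/8)*a) + C3*sin(2^(1/8)*a) + C4*cos(2^(1/8)*a)


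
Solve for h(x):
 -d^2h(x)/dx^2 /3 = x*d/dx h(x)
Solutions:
 h(x) = C1 + C2*erf(sqrt(6)*x/2)


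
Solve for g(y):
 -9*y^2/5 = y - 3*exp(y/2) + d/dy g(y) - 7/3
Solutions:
 g(y) = C1 - 3*y^3/5 - y^2/2 + 7*y/3 + 6*exp(y/2)


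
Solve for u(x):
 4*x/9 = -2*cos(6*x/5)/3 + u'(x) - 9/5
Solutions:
 u(x) = C1 + 2*x^2/9 + 9*x/5 + 5*sin(6*x/5)/9


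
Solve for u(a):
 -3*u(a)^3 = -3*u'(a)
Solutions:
 u(a) = -sqrt(2)*sqrt(-1/(C1 + a))/2
 u(a) = sqrt(2)*sqrt(-1/(C1 + a))/2


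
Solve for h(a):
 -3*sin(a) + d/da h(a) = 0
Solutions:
 h(a) = C1 - 3*cos(a)


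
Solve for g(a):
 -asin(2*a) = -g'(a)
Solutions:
 g(a) = C1 + a*asin(2*a) + sqrt(1 - 4*a^2)/2


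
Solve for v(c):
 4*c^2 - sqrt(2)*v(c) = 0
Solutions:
 v(c) = 2*sqrt(2)*c^2


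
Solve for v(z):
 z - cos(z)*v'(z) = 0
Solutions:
 v(z) = C1 + Integral(z/cos(z), z)


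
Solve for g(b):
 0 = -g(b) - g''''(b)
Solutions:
 g(b) = (C1*sin(sqrt(2)*b/2) + C2*cos(sqrt(2)*b/2))*exp(-sqrt(2)*b/2) + (C3*sin(sqrt(2)*b/2) + C4*cos(sqrt(2)*b/2))*exp(sqrt(2)*b/2)


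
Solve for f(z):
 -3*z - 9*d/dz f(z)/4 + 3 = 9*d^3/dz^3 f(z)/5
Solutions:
 f(z) = C1 + C2*sin(sqrt(5)*z/2) + C3*cos(sqrt(5)*z/2) - 2*z^2/3 + 4*z/3


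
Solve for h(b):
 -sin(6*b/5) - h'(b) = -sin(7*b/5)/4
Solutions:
 h(b) = C1 + 5*cos(6*b/5)/6 - 5*cos(7*b/5)/28


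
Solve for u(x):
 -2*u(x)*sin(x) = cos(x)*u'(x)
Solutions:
 u(x) = C1*cos(x)^2


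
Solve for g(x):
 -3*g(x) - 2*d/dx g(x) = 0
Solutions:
 g(x) = C1*exp(-3*x/2)


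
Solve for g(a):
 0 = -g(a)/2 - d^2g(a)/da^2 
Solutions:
 g(a) = C1*sin(sqrt(2)*a/2) + C2*cos(sqrt(2)*a/2)


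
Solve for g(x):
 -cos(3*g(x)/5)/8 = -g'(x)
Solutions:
 -x/8 - 5*log(sin(3*g(x)/5) - 1)/6 + 5*log(sin(3*g(x)/5) + 1)/6 = C1


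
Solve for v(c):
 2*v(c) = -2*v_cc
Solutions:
 v(c) = C1*sin(c) + C2*cos(c)


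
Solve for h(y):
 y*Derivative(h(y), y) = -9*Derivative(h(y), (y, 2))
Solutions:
 h(y) = C1 + C2*erf(sqrt(2)*y/6)


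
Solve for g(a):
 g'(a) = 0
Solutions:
 g(a) = C1


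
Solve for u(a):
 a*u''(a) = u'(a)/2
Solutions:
 u(a) = C1 + C2*a^(3/2)


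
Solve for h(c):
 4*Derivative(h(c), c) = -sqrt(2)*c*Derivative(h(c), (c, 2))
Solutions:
 h(c) = C1 + C2*c^(1 - 2*sqrt(2))


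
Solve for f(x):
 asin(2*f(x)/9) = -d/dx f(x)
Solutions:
 Integral(1/asin(2*_y/9), (_y, f(x))) = C1 - x


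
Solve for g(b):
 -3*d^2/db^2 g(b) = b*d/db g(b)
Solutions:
 g(b) = C1 + C2*erf(sqrt(6)*b/6)


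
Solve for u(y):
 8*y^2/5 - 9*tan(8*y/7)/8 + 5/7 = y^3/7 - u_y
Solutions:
 u(y) = C1 + y^4/28 - 8*y^3/15 - 5*y/7 - 63*log(cos(8*y/7))/64


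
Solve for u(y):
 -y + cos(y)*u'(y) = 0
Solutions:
 u(y) = C1 + Integral(y/cos(y), y)


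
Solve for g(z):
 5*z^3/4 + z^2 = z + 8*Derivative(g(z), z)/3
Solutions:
 g(z) = C1 + 15*z^4/128 + z^3/8 - 3*z^2/16


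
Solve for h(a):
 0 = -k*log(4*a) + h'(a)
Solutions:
 h(a) = C1 + a*k*log(a) - a*k + a*k*log(4)


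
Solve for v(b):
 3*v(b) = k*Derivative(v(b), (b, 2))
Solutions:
 v(b) = C1*exp(-sqrt(3)*b*sqrt(1/k)) + C2*exp(sqrt(3)*b*sqrt(1/k))


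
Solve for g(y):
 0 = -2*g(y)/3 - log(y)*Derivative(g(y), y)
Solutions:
 g(y) = C1*exp(-2*li(y)/3)


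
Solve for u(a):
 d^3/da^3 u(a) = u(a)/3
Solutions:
 u(a) = C3*exp(3^(2/3)*a/3) + (C1*sin(3^(1/6)*a/2) + C2*cos(3^(1/6)*a/2))*exp(-3^(2/3)*a/6)


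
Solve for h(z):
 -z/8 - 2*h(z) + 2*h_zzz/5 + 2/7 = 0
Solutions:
 h(z) = C3*exp(5^(1/3)*z) - z/16 + (C1*sin(sqrt(3)*5^(1/3)*z/2) + C2*cos(sqrt(3)*5^(1/3)*z/2))*exp(-5^(1/3)*z/2) + 1/7


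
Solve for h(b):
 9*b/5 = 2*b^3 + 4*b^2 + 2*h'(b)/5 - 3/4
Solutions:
 h(b) = C1 - 5*b^4/4 - 10*b^3/3 + 9*b^2/4 + 15*b/8


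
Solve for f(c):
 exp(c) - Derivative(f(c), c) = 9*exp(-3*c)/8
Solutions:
 f(c) = C1 + exp(c) + 3*exp(-3*c)/8


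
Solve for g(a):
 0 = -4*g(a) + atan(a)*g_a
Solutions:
 g(a) = C1*exp(4*Integral(1/atan(a), a))


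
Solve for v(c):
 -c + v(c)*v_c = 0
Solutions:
 v(c) = -sqrt(C1 + c^2)
 v(c) = sqrt(C1 + c^2)


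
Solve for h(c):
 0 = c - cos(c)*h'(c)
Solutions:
 h(c) = C1 + Integral(c/cos(c), c)


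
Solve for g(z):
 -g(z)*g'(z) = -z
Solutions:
 g(z) = -sqrt(C1 + z^2)
 g(z) = sqrt(C1 + z^2)


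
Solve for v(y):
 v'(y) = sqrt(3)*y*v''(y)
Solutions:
 v(y) = C1 + C2*y^(sqrt(3)/3 + 1)


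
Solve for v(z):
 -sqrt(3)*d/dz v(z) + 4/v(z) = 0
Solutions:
 v(z) = -sqrt(C1 + 24*sqrt(3)*z)/3
 v(z) = sqrt(C1 + 24*sqrt(3)*z)/3


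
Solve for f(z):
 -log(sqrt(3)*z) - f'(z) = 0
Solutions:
 f(z) = C1 - z*log(z) - z*log(3)/2 + z


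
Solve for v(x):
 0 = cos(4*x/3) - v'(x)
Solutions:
 v(x) = C1 + 3*sin(4*x/3)/4


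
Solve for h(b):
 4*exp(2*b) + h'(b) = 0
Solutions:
 h(b) = C1 - 2*exp(2*b)


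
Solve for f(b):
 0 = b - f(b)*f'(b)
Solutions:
 f(b) = -sqrt(C1 + b^2)
 f(b) = sqrt(C1 + b^2)


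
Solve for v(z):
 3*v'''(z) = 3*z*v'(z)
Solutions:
 v(z) = C1 + Integral(C2*airyai(z) + C3*airybi(z), z)


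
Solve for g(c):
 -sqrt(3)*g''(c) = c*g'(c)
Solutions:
 g(c) = C1 + C2*erf(sqrt(2)*3^(3/4)*c/6)


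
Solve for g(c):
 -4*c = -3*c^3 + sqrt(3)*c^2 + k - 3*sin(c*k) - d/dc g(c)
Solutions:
 g(c) = C1 - 3*c^4/4 + sqrt(3)*c^3/3 + 2*c^2 + c*k + 3*cos(c*k)/k


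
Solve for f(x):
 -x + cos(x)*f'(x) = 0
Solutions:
 f(x) = C1 + Integral(x/cos(x), x)


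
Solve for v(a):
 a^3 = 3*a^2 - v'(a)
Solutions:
 v(a) = C1 - a^4/4 + a^3


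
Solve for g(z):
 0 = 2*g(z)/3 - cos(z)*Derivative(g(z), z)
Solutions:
 g(z) = C1*(sin(z) + 1)^(1/3)/(sin(z) - 1)^(1/3)


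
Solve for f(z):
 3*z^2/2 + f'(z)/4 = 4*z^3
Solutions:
 f(z) = C1 + 4*z^4 - 2*z^3


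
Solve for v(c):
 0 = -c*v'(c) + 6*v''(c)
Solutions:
 v(c) = C1 + C2*erfi(sqrt(3)*c/6)


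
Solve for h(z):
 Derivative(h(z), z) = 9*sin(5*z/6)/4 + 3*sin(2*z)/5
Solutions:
 h(z) = C1 - 27*cos(5*z/6)/10 - 3*cos(2*z)/10


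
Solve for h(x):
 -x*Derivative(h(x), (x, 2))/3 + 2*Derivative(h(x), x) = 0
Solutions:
 h(x) = C1 + C2*x^7


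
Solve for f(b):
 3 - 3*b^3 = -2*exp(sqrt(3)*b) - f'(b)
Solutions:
 f(b) = C1 + 3*b^4/4 - 3*b - 2*sqrt(3)*exp(sqrt(3)*b)/3


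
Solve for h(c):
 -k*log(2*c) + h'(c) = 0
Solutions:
 h(c) = C1 + c*k*log(c) - c*k + c*k*log(2)


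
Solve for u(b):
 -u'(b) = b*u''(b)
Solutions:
 u(b) = C1 + C2*log(b)


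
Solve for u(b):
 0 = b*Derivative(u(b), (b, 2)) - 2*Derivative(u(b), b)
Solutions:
 u(b) = C1 + C2*b^3


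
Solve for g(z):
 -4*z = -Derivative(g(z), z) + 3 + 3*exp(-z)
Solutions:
 g(z) = C1 + 2*z^2 + 3*z - 3*exp(-z)


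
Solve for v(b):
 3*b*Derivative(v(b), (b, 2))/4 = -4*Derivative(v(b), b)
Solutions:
 v(b) = C1 + C2/b^(13/3)


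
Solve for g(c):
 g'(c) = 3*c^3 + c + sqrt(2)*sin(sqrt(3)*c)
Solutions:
 g(c) = C1 + 3*c^4/4 + c^2/2 - sqrt(6)*cos(sqrt(3)*c)/3


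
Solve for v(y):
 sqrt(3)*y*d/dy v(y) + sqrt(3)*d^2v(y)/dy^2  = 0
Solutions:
 v(y) = C1 + C2*erf(sqrt(2)*y/2)


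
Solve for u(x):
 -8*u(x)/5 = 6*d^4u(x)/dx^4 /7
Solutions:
 u(x) = (C1*sin(15^(3/4)*7^(1/4)*x/15) + C2*cos(15^(3/4)*7^(1/4)*x/15))*exp(-15^(3/4)*7^(1/4)*x/15) + (C3*sin(15^(3/4)*7^(1/4)*x/15) + C4*cos(15^(3/4)*7^(1/4)*x/15))*exp(15^(3/4)*7^(1/4)*x/15)


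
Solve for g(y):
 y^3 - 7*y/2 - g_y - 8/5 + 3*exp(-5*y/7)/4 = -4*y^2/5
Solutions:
 g(y) = C1 + y^4/4 + 4*y^3/15 - 7*y^2/4 - 8*y/5 - 21*exp(-5*y/7)/20


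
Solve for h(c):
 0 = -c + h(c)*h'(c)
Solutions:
 h(c) = -sqrt(C1 + c^2)
 h(c) = sqrt(C1 + c^2)


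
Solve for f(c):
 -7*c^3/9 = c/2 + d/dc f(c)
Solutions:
 f(c) = C1 - 7*c^4/36 - c^2/4


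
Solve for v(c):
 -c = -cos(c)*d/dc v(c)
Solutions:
 v(c) = C1 + Integral(c/cos(c), c)


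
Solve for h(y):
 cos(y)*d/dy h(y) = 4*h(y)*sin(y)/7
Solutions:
 h(y) = C1/cos(y)^(4/7)


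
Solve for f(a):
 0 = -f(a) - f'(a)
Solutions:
 f(a) = C1*exp(-a)


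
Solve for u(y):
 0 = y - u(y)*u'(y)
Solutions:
 u(y) = -sqrt(C1 + y^2)
 u(y) = sqrt(C1 + y^2)


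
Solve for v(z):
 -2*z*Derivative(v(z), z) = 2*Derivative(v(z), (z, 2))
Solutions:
 v(z) = C1 + C2*erf(sqrt(2)*z/2)


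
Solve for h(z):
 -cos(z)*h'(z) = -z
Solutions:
 h(z) = C1 + Integral(z/cos(z), z)


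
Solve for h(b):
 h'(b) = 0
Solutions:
 h(b) = C1


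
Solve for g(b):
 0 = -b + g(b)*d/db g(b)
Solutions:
 g(b) = -sqrt(C1 + b^2)
 g(b) = sqrt(C1 + b^2)


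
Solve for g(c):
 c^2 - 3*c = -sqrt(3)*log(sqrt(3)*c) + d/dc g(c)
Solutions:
 g(c) = C1 + c^3/3 - 3*c^2/2 + sqrt(3)*c*log(c) - sqrt(3)*c + sqrt(3)*c*log(3)/2


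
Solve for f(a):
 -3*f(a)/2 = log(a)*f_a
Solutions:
 f(a) = C1*exp(-3*li(a)/2)


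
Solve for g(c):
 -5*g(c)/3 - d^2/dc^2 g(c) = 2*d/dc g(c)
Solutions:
 g(c) = (C1*sin(sqrt(6)*c/3) + C2*cos(sqrt(6)*c/3))*exp(-c)


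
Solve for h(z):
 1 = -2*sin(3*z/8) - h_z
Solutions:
 h(z) = C1 - z + 16*cos(3*z/8)/3


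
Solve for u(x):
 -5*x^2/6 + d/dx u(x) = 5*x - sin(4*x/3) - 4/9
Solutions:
 u(x) = C1 + 5*x^3/18 + 5*x^2/2 - 4*x/9 + 3*cos(4*x/3)/4


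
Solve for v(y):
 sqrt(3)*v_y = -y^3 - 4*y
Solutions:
 v(y) = C1 - sqrt(3)*y^4/12 - 2*sqrt(3)*y^2/3


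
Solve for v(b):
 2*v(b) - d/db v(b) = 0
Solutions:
 v(b) = C1*exp(2*b)


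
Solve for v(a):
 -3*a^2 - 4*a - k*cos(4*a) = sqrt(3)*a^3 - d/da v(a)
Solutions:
 v(a) = C1 + sqrt(3)*a^4/4 + a^3 + 2*a^2 + k*sin(4*a)/4


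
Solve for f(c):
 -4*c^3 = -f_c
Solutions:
 f(c) = C1 + c^4


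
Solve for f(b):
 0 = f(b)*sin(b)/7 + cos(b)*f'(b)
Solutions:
 f(b) = C1*cos(b)^(1/7)


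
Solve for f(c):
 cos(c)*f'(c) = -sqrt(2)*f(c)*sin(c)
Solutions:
 f(c) = C1*cos(c)^(sqrt(2))


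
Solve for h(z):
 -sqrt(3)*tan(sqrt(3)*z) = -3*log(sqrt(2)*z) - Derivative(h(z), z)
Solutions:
 h(z) = C1 - 3*z*log(z) - 3*z*log(2)/2 + 3*z - log(cos(sqrt(3)*z))


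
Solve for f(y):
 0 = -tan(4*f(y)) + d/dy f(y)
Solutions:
 f(y) = -asin(C1*exp(4*y))/4 + pi/4
 f(y) = asin(C1*exp(4*y))/4


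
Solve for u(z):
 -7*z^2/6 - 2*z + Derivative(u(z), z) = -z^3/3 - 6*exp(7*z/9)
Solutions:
 u(z) = C1 - z^4/12 + 7*z^3/18 + z^2 - 54*exp(7*z/9)/7


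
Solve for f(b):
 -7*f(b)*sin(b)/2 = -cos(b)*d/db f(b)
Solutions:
 f(b) = C1/cos(b)^(7/2)


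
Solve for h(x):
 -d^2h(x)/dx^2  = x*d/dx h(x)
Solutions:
 h(x) = C1 + C2*erf(sqrt(2)*x/2)


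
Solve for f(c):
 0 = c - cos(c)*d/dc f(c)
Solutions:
 f(c) = C1 + Integral(c/cos(c), c)


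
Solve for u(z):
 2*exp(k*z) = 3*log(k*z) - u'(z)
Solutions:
 u(z) = C1 + 3*z*log(k*z) - 3*z + Piecewise((-2*exp(k*z)/k, Ne(k, 0)), (-2*z, True))


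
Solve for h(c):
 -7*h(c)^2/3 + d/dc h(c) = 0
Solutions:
 h(c) = -3/(C1 + 7*c)


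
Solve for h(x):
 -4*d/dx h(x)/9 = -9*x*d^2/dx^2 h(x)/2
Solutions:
 h(x) = C1 + C2*x^(89/81)


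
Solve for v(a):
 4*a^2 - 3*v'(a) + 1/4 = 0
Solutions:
 v(a) = C1 + 4*a^3/9 + a/12


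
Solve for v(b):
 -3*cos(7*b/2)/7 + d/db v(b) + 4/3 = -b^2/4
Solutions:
 v(b) = C1 - b^3/12 - 4*b/3 + 6*sin(7*b/2)/49


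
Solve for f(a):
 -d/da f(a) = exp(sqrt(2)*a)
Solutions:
 f(a) = C1 - sqrt(2)*exp(sqrt(2)*a)/2


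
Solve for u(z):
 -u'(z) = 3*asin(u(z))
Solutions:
 Integral(1/asin(_y), (_y, u(z))) = C1 - 3*z


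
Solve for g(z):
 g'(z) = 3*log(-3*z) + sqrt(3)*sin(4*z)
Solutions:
 g(z) = C1 + 3*z*log(-z) - 3*z + 3*z*log(3) - sqrt(3)*cos(4*z)/4


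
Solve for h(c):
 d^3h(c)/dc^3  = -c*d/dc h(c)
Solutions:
 h(c) = C1 + Integral(C2*airyai(-c) + C3*airybi(-c), c)


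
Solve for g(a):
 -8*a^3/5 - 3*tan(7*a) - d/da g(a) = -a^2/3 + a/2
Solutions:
 g(a) = C1 - 2*a^4/5 + a^3/9 - a^2/4 + 3*log(cos(7*a))/7


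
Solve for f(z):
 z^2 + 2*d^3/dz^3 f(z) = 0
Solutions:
 f(z) = C1 + C2*z + C3*z^2 - z^5/120


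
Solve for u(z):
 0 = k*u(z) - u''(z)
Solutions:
 u(z) = C1*exp(-sqrt(k)*z) + C2*exp(sqrt(k)*z)


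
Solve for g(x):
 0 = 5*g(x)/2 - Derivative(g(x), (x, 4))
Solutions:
 g(x) = C1*exp(-2^(3/4)*5^(1/4)*x/2) + C2*exp(2^(3/4)*5^(1/4)*x/2) + C3*sin(2^(3/4)*5^(1/4)*x/2) + C4*cos(2^(3/4)*5^(1/4)*x/2)


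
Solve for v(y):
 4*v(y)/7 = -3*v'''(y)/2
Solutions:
 v(y) = C3*exp(-2*21^(2/3)*y/21) + (C1*sin(3^(1/6)*7^(2/3)*y/7) + C2*cos(3^(1/6)*7^(2/3)*y/7))*exp(21^(2/3)*y/21)


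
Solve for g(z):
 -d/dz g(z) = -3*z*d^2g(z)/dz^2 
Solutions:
 g(z) = C1 + C2*z^(4/3)


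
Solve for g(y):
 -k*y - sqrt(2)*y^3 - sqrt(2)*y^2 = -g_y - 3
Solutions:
 g(y) = C1 + k*y^2/2 + sqrt(2)*y^4/4 + sqrt(2)*y^3/3 - 3*y


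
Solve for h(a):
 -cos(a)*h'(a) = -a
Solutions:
 h(a) = C1 + Integral(a/cos(a), a)


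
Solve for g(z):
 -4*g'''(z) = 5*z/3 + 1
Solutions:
 g(z) = C1 + C2*z + C3*z^2 - 5*z^4/288 - z^3/24


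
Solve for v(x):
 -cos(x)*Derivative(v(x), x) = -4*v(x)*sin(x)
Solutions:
 v(x) = C1/cos(x)^4


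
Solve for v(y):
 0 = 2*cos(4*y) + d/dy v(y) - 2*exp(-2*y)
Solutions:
 v(y) = C1 - sin(4*y)/2 - exp(-2*y)


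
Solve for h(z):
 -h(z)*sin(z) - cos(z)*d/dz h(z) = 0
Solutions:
 h(z) = C1*cos(z)


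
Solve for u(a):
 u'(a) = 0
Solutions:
 u(a) = C1


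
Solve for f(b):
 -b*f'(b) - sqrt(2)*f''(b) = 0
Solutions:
 f(b) = C1 + C2*erf(2^(1/4)*b/2)


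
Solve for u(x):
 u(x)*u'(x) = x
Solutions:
 u(x) = -sqrt(C1 + x^2)
 u(x) = sqrt(C1 + x^2)


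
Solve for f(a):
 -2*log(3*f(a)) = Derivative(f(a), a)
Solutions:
 Integral(1/(log(_y) + log(3)), (_y, f(a)))/2 = C1 - a


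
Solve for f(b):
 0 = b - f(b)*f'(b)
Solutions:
 f(b) = -sqrt(C1 + b^2)
 f(b) = sqrt(C1 + b^2)


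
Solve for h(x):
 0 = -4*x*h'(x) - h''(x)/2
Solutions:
 h(x) = C1 + C2*erf(2*x)


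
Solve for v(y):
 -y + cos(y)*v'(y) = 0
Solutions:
 v(y) = C1 + Integral(y/cos(y), y)


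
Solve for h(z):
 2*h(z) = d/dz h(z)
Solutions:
 h(z) = C1*exp(2*z)


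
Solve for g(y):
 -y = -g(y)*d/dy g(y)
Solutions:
 g(y) = -sqrt(C1 + y^2)
 g(y) = sqrt(C1 + y^2)


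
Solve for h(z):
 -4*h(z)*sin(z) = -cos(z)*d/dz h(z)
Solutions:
 h(z) = C1/cos(z)^4


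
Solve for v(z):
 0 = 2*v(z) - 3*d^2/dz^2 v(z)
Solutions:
 v(z) = C1*exp(-sqrt(6)*z/3) + C2*exp(sqrt(6)*z/3)


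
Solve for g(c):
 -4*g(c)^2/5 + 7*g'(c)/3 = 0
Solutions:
 g(c) = -35/(C1 + 12*c)


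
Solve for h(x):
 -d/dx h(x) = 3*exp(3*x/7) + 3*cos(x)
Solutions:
 h(x) = C1 - 7*exp(3*x/7) - 3*sin(x)


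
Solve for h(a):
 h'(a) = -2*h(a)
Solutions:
 h(a) = C1*exp(-2*a)


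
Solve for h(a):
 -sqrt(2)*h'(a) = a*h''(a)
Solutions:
 h(a) = C1 + C2*a^(1 - sqrt(2))


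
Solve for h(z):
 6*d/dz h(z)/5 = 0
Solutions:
 h(z) = C1


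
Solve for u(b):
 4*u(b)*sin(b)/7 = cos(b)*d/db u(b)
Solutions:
 u(b) = C1/cos(b)^(4/7)


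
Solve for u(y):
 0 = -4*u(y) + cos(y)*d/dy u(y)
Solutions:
 u(y) = C1*(sin(y)^2 + 2*sin(y) + 1)/(sin(y)^2 - 2*sin(y) + 1)


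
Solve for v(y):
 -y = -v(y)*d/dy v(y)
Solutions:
 v(y) = -sqrt(C1 + y^2)
 v(y) = sqrt(C1 + y^2)


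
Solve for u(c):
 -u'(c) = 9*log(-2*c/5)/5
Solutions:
 u(c) = C1 - 9*c*log(-c)/5 + 9*c*(-log(2) + 1 + log(5))/5


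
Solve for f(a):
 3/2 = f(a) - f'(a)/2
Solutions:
 f(a) = C1*exp(2*a) + 3/2


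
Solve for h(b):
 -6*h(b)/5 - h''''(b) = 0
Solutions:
 h(b) = (C1*sin(10^(3/4)*3^(1/4)*b/10) + C2*cos(10^(3/4)*3^(1/4)*b/10))*exp(-10^(3/4)*3^(1/4)*b/10) + (C3*sin(10^(3/4)*3^(1/4)*b/10) + C4*cos(10^(3/4)*3^(1/4)*b/10))*exp(10^(3/4)*3^(1/4)*b/10)


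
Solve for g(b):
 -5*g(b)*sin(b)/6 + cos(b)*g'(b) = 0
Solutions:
 g(b) = C1/cos(b)^(5/6)


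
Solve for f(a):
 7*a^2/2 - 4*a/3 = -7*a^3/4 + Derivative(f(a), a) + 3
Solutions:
 f(a) = C1 + 7*a^4/16 + 7*a^3/6 - 2*a^2/3 - 3*a


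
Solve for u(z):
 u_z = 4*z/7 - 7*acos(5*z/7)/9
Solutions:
 u(z) = C1 + 2*z^2/7 - 7*z*acos(5*z/7)/9 + 7*sqrt(49 - 25*z^2)/45


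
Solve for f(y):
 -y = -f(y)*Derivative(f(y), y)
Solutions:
 f(y) = -sqrt(C1 + y^2)
 f(y) = sqrt(C1 + y^2)


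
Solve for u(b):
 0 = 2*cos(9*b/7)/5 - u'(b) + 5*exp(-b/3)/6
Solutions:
 u(b) = C1 + 14*sin(9*b/7)/45 - 5*exp(-b/3)/2


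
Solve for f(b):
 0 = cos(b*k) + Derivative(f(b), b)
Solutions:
 f(b) = C1 - sin(b*k)/k


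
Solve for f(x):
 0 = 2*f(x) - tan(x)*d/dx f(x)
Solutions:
 f(x) = C1*sin(x)^2


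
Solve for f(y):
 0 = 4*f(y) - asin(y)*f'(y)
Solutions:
 f(y) = C1*exp(4*Integral(1/asin(y), y))


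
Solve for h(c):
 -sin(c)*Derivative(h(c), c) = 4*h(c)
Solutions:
 h(c) = C1*(cos(c)^2 + 2*cos(c) + 1)/(cos(c)^2 - 2*cos(c) + 1)


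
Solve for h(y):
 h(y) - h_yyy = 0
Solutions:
 h(y) = C3*exp(y) + (C1*sin(sqrt(3)*y/2) + C2*cos(sqrt(3)*y/2))*exp(-y/2)


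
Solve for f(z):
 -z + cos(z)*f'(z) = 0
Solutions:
 f(z) = C1 + Integral(z/cos(z), z)


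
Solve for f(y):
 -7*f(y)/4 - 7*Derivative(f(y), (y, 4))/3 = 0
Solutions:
 f(y) = (C1*sin(3^(1/4)*y/2) + C2*cos(3^(1/4)*y/2))*exp(-3^(1/4)*y/2) + (C3*sin(3^(1/4)*y/2) + C4*cos(3^(1/4)*y/2))*exp(3^(1/4)*y/2)


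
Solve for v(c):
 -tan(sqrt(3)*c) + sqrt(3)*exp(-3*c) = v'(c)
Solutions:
 v(c) = C1 - sqrt(3)*log(tan(sqrt(3)*c)^2 + 1)/6 - sqrt(3)*exp(-3*c)/3


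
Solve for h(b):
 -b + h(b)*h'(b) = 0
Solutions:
 h(b) = -sqrt(C1 + b^2)
 h(b) = sqrt(C1 + b^2)


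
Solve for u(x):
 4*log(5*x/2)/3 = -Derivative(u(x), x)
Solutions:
 u(x) = C1 - 4*x*log(x)/3 - 4*x*log(5)/3 + 4*x*log(2)/3 + 4*x/3


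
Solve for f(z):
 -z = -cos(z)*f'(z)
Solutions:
 f(z) = C1 + Integral(z/cos(z), z)


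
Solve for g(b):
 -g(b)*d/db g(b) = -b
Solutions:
 g(b) = -sqrt(C1 + b^2)
 g(b) = sqrt(C1 + b^2)


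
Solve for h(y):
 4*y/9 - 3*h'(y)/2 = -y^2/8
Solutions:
 h(y) = C1 + y^3/36 + 4*y^2/27


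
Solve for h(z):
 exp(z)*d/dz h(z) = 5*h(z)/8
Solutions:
 h(z) = C1*exp(-5*exp(-z)/8)


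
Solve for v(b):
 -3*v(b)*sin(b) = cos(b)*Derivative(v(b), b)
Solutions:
 v(b) = C1*cos(b)^3


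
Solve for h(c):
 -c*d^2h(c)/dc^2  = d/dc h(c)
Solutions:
 h(c) = C1 + C2*log(c)


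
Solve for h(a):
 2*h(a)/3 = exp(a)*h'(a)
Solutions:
 h(a) = C1*exp(-2*exp(-a)/3)


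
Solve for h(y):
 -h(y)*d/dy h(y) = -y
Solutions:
 h(y) = -sqrt(C1 + y^2)
 h(y) = sqrt(C1 + y^2)


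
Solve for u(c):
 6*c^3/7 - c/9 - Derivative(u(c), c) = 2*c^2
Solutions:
 u(c) = C1 + 3*c^4/14 - 2*c^3/3 - c^2/18


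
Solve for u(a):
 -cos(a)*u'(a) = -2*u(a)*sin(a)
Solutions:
 u(a) = C1/cos(a)^2


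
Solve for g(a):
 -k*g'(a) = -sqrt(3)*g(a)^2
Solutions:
 g(a) = -k/(C1*k + sqrt(3)*a)


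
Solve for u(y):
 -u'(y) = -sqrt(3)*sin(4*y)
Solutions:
 u(y) = C1 - sqrt(3)*cos(4*y)/4


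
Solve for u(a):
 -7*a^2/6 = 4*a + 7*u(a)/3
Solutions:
 u(a) = a*(-7*a - 24)/14


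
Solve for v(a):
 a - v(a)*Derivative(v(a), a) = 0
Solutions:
 v(a) = -sqrt(C1 + a^2)
 v(a) = sqrt(C1 + a^2)


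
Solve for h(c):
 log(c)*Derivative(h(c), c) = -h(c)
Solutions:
 h(c) = C1*exp(-li(c))


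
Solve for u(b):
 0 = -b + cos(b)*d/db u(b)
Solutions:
 u(b) = C1 + Integral(b/cos(b), b)


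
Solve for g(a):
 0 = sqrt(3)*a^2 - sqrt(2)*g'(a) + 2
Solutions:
 g(a) = C1 + sqrt(6)*a^3/6 + sqrt(2)*a


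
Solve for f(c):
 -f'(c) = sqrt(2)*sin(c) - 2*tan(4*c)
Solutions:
 f(c) = C1 - log(cos(4*c))/2 + sqrt(2)*cos(c)


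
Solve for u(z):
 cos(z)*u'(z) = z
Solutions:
 u(z) = C1 + Integral(z/cos(z), z)


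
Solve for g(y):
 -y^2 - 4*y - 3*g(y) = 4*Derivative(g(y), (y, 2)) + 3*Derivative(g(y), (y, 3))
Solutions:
 g(y) = C1*exp(y*(-16 + 32*2^(1/3)/(27*sqrt(985) + 857)^(1/3) + 2^(2/3)*(27*sqrt(985) + 857)^(1/3))/36)*sin(2^(1/3)*sqrt(3)*y*(-2^(1/3)*(27*sqrt(985) + 857)^(1/3) + 32/(27*sqrt(985) + 857)^(1/3))/36) + C2*exp(y*(-16 + 32*2^(1/3)/(27*sqrt(985) + 857)^(1/3) + 2^(2/3)*(27*sqrt(985) + 857)^(1/3))/36)*cos(2^(1/3)*sqrt(3)*y*(-2^(1/3)*(27*sqrt(985) + 857)^(1/3) + 32/(27*sqrt(985) + 857)^(1/3))/36) + C3*exp(-y*(32*2^(1/3)/(27*sqrt(985) + 857)^(1/3) + 8 + 2^(2/3)*(27*sqrt(985) + 857)^(1/3))/18) - y^2/3 - 4*y/3 + 8/9


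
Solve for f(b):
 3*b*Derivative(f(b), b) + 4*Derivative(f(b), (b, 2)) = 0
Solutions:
 f(b) = C1 + C2*erf(sqrt(6)*b/4)


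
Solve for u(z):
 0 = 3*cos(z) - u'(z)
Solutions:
 u(z) = C1 + 3*sin(z)


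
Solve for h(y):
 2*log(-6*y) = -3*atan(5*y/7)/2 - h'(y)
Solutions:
 h(y) = C1 - 2*y*log(-y) - 3*y*atan(5*y/7)/2 - 2*y*log(6) + 2*y + 21*log(25*y^2 + 49)/20


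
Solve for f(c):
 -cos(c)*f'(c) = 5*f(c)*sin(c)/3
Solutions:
 f(c) = C1*cos(c)^(5/3)
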